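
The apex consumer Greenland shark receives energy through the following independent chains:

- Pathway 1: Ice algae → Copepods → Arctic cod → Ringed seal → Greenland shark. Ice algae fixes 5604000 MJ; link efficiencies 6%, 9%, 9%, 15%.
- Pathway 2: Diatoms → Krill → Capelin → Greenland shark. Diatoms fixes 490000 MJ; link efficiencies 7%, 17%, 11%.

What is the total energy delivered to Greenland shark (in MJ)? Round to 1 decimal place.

Pathway 1: 5604000 × 0.06 × 0.09 × 0.09 × 0.15 = 408.5316 MJ
Pathway 2: 490000 × 0.07 × 0.17 × 0.11 = 641.41 MJ
Total at Greenland shark: 408.5316 + 641.41 = 1049.9416 MJ

1049.9 MJ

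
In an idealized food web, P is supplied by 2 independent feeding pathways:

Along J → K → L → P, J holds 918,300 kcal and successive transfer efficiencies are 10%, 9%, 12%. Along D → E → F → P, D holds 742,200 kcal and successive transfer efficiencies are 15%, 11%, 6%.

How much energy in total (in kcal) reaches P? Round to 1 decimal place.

1726.5 kcal

Via J: 918300 × 0.1 × 0.09 × 0.12 = 991.764 kcal
Via D: 742200 × 0.15 × 0.11 × 0.06 = 734.778 kcal
Total at P: 991.764 + 734.778 = 1726.542 kcal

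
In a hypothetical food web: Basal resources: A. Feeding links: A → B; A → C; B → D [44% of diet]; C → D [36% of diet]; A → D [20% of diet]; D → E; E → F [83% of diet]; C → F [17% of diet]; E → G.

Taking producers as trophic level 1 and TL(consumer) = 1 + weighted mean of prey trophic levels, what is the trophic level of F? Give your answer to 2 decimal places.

4.49

B: 1 + 1 = 2
C: 1 + 1 = 2
D: 1 + (0.44×2 + 0.36×2 + 0.2×1) = 2.8
E: 1 + 2.8 = 3.8
F: 1 + (0.83×3.8 + 0.17×2) = 4.494
G: 1 + 3.8 = 4.8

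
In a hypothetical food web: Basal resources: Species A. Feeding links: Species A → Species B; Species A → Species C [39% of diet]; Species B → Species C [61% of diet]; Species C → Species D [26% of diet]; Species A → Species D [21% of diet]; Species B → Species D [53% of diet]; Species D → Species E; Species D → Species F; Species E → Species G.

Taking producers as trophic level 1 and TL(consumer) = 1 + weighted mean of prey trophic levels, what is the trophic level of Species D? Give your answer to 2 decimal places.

Species B: 1 + 1 = 2
Species C: 1 + (0.39×1 + 0.61×2) = 2.61
Species D: 1 + (0.26×2.61 + 0.21×1 + 0.53×2) = 2.9486
Species E: 1 + 2.9486 = 3.9486
Species F: 1 + 2.9486 = 3.9486
Species G: 1 + 3.9486 = 4.9486

2.95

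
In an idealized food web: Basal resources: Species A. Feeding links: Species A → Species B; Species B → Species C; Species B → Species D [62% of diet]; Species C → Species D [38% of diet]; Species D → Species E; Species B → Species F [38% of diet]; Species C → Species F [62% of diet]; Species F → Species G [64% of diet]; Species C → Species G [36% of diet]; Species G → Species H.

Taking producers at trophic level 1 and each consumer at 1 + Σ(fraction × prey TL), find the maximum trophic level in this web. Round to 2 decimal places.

5.40

Species B: 1 + 1 = 2
Species C: 1 + 2 = 3
Species D: 1 + (0.62×2 + 0.38×3) = 3.38
Species E: 1 + 3.38 = 4.38
Species F: 1 + (0.38×2 + 0.62×3) = 3.62
Species G: 1 + (0.64×3.62 + 0.36×3) = 4.3968
Species H: 1 + 4.3968 = 5.3968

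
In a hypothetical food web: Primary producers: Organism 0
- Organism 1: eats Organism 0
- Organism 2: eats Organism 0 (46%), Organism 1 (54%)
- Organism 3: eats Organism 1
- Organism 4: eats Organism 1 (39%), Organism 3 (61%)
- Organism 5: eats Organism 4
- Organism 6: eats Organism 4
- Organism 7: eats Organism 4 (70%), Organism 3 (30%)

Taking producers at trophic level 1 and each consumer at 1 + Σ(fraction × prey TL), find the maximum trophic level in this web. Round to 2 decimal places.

Organism 1: 1 + 1 = 2
Organism 2: 1 + (0.46×1 + 0.54×2) = 2.54
Organism 3: 1 + 2 = 3
Organism 4: 1 + (0.39×2 + 0.61×3) = 3.61
Organism 5: 1 + 3.61 = 4.61
Organism 6: 1 + 3.61 = 4.61
Organism 7: 1 + (0.7×3.61 + 0.3×3) = 4.427

4.61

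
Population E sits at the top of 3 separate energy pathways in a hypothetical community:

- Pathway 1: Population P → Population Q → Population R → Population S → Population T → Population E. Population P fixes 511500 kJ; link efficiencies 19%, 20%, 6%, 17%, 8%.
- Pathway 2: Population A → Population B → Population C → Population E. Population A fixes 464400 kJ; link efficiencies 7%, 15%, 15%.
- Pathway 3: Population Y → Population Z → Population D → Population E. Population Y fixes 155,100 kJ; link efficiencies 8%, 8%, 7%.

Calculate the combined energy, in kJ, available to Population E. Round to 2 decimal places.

Pathway 1: 511500 × 0.19 × 0.2 × 0.06 × 0.17 × 0.08 = 15.860592 kJ
Pathway 2: 464400 × 0.07 × 0.15 × 0.15 = 731.43 kJ
Pathway 3: 155100 × 0.08 × 0.08 × 0.07 = 69.4848 kJ
Total at Population E: 15.860592 + 731.43 + 69.4848 = 816.775392 kJ

816.78 kJ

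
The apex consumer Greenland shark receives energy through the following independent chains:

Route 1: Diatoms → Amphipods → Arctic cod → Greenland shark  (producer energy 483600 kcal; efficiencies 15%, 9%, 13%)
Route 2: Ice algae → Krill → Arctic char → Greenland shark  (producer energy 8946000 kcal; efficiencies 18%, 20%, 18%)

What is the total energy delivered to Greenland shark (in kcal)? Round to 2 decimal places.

58818.80 kcal

Route 1: 483600 × 0.15 × 0.09 × 0.13 = 848.718 kcal
Route 2: 8946000 × 0.18 × 0.2 × 0.18 = 57970.08 kcal
Total at Greenland shark: 848.718 + 57970.08 = 58818.798 kcal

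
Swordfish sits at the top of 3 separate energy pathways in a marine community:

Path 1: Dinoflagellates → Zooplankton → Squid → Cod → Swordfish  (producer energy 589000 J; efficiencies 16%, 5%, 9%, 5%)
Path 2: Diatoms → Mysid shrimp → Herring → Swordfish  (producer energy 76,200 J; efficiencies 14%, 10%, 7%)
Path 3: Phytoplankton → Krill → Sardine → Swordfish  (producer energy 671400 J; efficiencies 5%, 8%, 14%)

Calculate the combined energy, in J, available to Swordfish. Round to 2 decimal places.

471.86 J

Path 1: 589000 × 0.16 × 0.05 × 0.09 × 0.05 = 21.204 J
Path 2: 76200 × 0.14 × 0.1 × 0.07 = 74.676 J
Path 3: 671400 × 0.05 × 0.08 × 0.14 = 375.984 J
Total at Swordfish: 21.204 + 74.676 + 375.984 = 471.864 J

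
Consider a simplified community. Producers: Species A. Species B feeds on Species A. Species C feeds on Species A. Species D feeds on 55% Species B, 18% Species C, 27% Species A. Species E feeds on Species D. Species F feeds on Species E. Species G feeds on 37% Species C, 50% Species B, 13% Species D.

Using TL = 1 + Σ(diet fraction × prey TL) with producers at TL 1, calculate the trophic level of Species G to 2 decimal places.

Species B: 1 + 1 = 2
Species C: 1 + 1 = 2
Species D: 1 + (0.55×2 + 0.18×2 + 0.27×1) = 2.73
Species E: 1 + 2.73 = 3.73
Species F: 1 + 3.73 = 4.73
Species G: 1 + (0.37×2 + 0.5×2 + 0.13×2.73) = 3.0949

3.09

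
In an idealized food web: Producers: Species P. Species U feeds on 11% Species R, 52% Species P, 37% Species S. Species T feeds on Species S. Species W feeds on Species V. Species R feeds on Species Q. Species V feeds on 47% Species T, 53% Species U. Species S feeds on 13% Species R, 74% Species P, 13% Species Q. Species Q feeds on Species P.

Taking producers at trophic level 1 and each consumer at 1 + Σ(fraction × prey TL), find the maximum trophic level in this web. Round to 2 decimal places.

Species Q: 1 + 1 = 2
Species R: 1 + 2 = 3
Species S: 1 + (0.13×3 + 0.74×1 + 0.13×2) = 2.39
Species T: 1 + 2.39 = 3.39
Species U: 1 + (0.11×3 + 0.52×1 + 0.37×2.39) = 2.7343
Species V: 1 + (0.47×3.39 + 0.53×2.7343) = 4.042479
Species W: 1 + 4.042479 = 5.042479

5.04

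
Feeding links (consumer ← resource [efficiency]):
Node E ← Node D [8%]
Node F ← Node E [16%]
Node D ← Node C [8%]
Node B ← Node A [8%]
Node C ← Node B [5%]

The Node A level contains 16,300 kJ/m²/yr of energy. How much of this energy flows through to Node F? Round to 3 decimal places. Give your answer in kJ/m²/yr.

Node B: 16300 × 0.08 = 1304 kJ/m²/yr
Node C: 1304 × 0.05 = 65.2 kJ/m²/yr
Node D: 65.2 × 0.08 = 5.216 kJ/m²/yr
Node E: 5.216 × 0.08 = 0.41728 kJ/m²/yr
Node F: 0.41728 × 0.16 = 0.0667648 kJ/m²/yr

0.067 kJ/m²/yr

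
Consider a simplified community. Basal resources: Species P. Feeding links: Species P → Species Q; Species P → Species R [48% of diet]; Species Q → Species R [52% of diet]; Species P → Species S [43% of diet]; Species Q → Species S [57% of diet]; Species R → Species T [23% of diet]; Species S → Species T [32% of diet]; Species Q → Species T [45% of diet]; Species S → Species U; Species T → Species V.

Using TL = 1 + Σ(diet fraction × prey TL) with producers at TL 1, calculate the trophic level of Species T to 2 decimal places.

Species Q: 1 + 1 = 2
Species R: 1 + (0.48×1 + 0.52×2) = 2.52
Species S: 1 + (0.43×1 + 0.57×2) = 2.57
Species T: 1 + (0.23×2.52 + 0.32×2.57 + 0.45×2) = 3.302
Species U: 1 + 2.57 = 3.57
Species V: 1 + 3.302 = 4.302

3.30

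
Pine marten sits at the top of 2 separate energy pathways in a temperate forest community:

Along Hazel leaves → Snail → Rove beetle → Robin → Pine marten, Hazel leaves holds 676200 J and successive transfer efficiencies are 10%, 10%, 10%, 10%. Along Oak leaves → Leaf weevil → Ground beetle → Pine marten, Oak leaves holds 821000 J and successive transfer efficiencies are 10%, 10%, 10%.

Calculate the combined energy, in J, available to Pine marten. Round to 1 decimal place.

888.6 J

Via Hazel leaves: 676200 × 0.1 × 0.1 × 0.1 × 0.1 = 67.62 J
Via Oak leaves: 821000 × 0.1 × 0.1 × 0.1 = 821 J
Total at Pine marten: 67.62 + 821 = 888.62 J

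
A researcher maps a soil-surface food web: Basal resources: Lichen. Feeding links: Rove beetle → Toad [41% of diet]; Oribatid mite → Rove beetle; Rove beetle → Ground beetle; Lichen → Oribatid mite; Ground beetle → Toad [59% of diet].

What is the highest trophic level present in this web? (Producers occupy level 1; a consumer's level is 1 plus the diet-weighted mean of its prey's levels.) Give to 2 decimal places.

Oribatid mite: 1 + 1 = 2
Rove beetle: 1 + 2 = 3
Ground beetle: 1 + 3 = 4
Toad: 1 + (0.59×4 + 0.41×3) = 4.59

4.59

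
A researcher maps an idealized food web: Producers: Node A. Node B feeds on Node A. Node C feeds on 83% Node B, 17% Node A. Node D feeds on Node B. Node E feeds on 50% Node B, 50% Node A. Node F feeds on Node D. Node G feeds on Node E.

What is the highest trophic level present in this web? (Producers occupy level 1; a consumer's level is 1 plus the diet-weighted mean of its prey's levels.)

Node B: 1 + 1 = 2
Node C: 1 + (0.83×2 + 0.17×1) = 2.83
Node D: 1 + 2 = 3
Node E: 1 + (0.5×2 + 0.5×1) = 2.5
Node F: 1 + 3 = 4
Node G: 1 + 2.5 = 3.5

4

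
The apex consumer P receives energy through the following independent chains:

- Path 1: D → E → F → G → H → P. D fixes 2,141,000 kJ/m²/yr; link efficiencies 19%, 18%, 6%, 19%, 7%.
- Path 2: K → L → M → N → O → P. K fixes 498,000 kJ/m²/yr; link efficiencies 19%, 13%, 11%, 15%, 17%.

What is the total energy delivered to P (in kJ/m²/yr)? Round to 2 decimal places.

92.93 kJ/m²/yr

Path 1: 2141000 × 0.19 × 0.18 × 0.06 × 0.19 × 0.07 = 58.4313156 kJ/m²/yr
Path 2: 498000 × 0.19 × 0.13 × 0.11 × 0.15 × 0.17 = 34.503183 kJ/m²/yr
Total at P: 58.4313156 + 34.503183 = 92.9344986 kJ/m²/yr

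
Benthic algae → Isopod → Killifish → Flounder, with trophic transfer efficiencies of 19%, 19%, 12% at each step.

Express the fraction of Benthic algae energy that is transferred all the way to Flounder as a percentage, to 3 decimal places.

0.433%

Product of link efficiencies: 0.19 × 0.19 × 0.12 = 0.004332
As a percentage: 0.004332 × 100 = 0.433%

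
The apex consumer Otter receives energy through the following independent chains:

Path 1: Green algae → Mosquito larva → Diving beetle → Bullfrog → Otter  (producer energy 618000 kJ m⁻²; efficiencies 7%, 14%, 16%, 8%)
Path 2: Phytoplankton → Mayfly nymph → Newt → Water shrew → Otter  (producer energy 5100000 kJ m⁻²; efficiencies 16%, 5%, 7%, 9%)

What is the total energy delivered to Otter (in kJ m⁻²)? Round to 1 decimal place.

Path 1: 618000 × 0.07 × 0.14 × 0.16 × 0.08 = 77.52192 kJ m⁻²
Path 2: 5100000 × 0.16 × 0.05 × 0.07 × 0.09 = 257.04 kJ m⁻²
Total at Otter: 77.52192 + 257.04 = 334.56192 kJ m⁻²

334.6 kJ m⁻²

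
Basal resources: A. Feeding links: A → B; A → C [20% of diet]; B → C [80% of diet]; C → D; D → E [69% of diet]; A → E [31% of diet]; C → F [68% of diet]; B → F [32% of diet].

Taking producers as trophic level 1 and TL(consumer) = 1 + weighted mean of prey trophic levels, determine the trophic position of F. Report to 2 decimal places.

3.54

B: 1 + 1 = 2
C: 1 + (0.2×1 + 0.8×2) = 2.8
D: 1 + 2.8 = 3.8
E: 1 + (0.69×3.8 + 0.31×1) = 3.932
F: 1 + (0.68×2.8 + 0.32×2) = 3.544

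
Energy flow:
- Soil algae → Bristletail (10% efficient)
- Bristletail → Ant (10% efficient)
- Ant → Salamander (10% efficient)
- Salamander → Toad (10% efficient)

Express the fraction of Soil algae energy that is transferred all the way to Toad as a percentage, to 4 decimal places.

Product of link efficiencies: 0.1 × 0.1 × 0.1 × 0.1 = 0.0001
As a percentage: 0.0001 × 100 = 0.0100%

0.0100%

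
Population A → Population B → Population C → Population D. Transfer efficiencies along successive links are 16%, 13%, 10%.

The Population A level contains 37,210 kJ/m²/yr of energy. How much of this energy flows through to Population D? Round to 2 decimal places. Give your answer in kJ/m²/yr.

Population B: 37210 × 0.16 = 5953.6 kJ/m²/yr
Population C: 5953.6 × 0.13 = 773.968 kJ/m²/yr
Population D: 773.968 × 0.1 = 77.3968 kJ/m²/yr

77.40 kJ/m²/yr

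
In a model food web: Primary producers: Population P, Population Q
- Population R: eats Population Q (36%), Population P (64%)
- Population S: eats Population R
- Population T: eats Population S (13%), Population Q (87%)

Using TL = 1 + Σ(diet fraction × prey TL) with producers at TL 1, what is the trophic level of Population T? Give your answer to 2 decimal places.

2.26

Population R: 1 + (0.36×1 + 0.64×1) = 2
Population S: 1 + 2 = 3
Population T: 1 + (0.13×3 + 0.87×1) = 2.26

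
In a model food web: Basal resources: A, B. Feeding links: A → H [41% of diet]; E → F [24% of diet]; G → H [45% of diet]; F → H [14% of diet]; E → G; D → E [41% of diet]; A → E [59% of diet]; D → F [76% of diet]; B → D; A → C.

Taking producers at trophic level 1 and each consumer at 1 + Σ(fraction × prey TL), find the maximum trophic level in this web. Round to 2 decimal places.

C: 1 + 1 = 2
D: 1 + 1 = 2
E: 1 + (0.59×1 + 0.41×2) = 2.41
F: 1 + (0.76×2 + 0.24×2.41) = 3.0984
G: 1 + 2.41 = 3.41
H: 1 + (0.14×3.0984 + 0.45×3.41 + 0.41×1) = 3.378276

3.41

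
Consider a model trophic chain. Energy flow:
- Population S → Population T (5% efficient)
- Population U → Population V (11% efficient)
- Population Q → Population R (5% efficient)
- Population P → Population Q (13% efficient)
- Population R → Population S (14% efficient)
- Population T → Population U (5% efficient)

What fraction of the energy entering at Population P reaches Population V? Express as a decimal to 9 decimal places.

0.000000250

Product of link efficiencies: 0.13 × 0.05 × 0.14 × 0.05 × 0.05 × 0.11 = 0.00000025025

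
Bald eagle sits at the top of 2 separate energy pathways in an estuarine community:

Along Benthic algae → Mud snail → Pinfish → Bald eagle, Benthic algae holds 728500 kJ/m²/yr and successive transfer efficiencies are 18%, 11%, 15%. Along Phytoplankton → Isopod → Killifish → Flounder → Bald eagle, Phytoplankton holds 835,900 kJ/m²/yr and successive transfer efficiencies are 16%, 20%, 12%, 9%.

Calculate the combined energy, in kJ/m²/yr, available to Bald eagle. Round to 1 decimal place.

2452.5 kJ/m²/yr

Via Benthic algae: 728500 × 0.18 × 0.11 × 0.15 = 2163.645 kJ/m²/yr
Via Phytoplankton: 835900 × 0.16 × 0.2 × 0.12 × 0.09 = 288.88704 kJ/m²/yr
Total at Bald eagle: 2163.645 + 288.88704 = 2452.53204 kJ/m²/yr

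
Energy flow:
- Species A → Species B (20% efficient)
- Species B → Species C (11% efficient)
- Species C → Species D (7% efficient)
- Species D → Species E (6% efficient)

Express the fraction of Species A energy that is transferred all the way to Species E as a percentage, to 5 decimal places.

Product of link efficiencies: 0.2 × 0.11 × 0.07 × 0.06 = 0.0000924
As a percentage: 0.0000924 × 100 = 0.00924%

0.00924%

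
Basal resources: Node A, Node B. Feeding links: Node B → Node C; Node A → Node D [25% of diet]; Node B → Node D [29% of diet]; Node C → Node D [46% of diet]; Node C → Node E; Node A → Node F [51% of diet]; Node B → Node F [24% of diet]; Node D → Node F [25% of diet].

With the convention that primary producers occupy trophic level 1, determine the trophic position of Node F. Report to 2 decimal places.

Node C: 1 + 1 = 2
Node D: 1 + (0.25×1 + 0.29×1 + 0.46×2) = 2.46
Node E: 1 + 2 = 3
Node F: 1 + (0.51×1 + 0.24×1 + 0.25×2.46) = 2.365

2.37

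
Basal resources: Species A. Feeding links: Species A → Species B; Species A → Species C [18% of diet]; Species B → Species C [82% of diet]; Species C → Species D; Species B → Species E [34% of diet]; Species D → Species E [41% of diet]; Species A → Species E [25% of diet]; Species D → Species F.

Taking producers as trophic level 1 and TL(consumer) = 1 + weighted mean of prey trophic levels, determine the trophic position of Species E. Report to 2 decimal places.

Species B: 1 + 1 = 2
Species C: 1 + (0.18×1 + 0.82×2) = 2.82
Species D: 1 + 2.82 = 3.82
Species E: 1 + (0.34×2 + 0.41×3.82 + 0.25×1) = 3.4962
Species F: 1 + 3.82 = 4.82

3.50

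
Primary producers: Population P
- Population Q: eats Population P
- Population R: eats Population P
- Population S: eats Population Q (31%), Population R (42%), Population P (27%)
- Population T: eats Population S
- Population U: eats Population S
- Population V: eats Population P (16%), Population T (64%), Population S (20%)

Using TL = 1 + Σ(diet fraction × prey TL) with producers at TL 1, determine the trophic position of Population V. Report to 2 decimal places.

4.09

Population Q: 1 + 1 = 2
Population R: 1 + 1 = 2
Population S: 1 + (0.31×2 + 0.42×2 + 0.27×1) = 2.73
Population T: 1 + 2.73 = 3.73
Population U: 1 + 2.73 = 3.73
Population V: 1 + (0.16×1 + 0.64×3.73 + 0.2×2.73) = 4.0932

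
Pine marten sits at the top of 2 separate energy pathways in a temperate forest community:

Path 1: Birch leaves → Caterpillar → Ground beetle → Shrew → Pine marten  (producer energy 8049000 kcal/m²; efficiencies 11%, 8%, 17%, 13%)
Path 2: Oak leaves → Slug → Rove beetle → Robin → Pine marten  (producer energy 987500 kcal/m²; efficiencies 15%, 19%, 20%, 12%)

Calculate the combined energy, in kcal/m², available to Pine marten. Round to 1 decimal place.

Path 1: 8049000 × 0.11 × 0.08 × 0.17 × 0.13 = 1565.36952 kcal/m²
Path 2: 987500 × 0.15 × 0.19 × 0.2 × 0.12 = 675.45 kcal/m²
Total at Pine marten: 1565.36952 + 675.45 = 2240.81952 kcal/m²

2240.8 kcal/m²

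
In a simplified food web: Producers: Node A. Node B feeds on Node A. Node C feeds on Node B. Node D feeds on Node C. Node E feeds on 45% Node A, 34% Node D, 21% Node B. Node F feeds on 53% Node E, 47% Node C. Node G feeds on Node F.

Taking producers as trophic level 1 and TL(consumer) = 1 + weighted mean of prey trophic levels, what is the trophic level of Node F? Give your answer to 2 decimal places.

Node B: 1 + 1 = 2
Node C: 1 + 2 = 3
Node D: 1 + 3 = 4
Node E: 1 + (0.45×1 + 0.34×4 + 0.21×2) = 3.23
Node F: 1 + (0.53×3.23 + 0.47×3) = 4.1219
Node G: 1 + 4.1219 = 5.1219

4.12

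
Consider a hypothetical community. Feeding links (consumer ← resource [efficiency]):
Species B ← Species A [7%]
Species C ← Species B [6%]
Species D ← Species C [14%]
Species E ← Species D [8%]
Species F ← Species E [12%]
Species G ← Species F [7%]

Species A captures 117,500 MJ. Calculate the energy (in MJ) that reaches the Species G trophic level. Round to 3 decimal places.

0.046 MJ

Species B: 117500 × 0.07 = 8225 MJ
Species C: 8225 × 0.06 = 493.5 MJ
Species D: 493.5 × 0.14 = 69.09 MJ
Species E: 69.09 × 0.08 = 5.5272 MJ
Species F: 5.5272 × 0.12 = 0.663264 MJ
Species G: 0.663264 × 0.07 = 0.04642848 MJ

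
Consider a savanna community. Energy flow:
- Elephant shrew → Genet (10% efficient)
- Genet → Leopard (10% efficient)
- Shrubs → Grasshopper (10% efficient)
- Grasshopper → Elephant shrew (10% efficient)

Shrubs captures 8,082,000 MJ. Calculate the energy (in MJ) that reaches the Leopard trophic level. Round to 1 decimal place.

808.2 MJ

Grasshopper: 8082000 × 0.1 = 808200 MJ
Elephant shrew: 808200 × 0.1 = 80820 MJ
Genet: 80820 × 0.1 = 8082 MJ
Leopard: 8082 × 0.1 = 808.2 MJ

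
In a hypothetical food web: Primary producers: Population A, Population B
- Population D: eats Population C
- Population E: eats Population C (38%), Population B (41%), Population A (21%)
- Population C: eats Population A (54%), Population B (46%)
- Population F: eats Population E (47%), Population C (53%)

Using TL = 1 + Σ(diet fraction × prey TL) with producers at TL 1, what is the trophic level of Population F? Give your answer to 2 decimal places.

3.18

Population C: 1 + (0.54×1 + 0.46×1) = 2
Population D: 1 + 2 = 3
Population E: 1 + (0.38×2 + 0.41×1 + 0.21×1) = 2.38
Population F: 1 + (0.47×2.38 + 0.53×2) = 3.1786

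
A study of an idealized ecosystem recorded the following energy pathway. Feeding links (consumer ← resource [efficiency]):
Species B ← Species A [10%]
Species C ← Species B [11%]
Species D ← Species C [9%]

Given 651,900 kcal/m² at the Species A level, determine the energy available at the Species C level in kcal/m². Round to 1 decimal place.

7170.9 kcal/m²

Species B: 651900 × 0.1 = 65190 kcal/m²
Species C: 65190 × 0.11 = 7170.9 kcal/m²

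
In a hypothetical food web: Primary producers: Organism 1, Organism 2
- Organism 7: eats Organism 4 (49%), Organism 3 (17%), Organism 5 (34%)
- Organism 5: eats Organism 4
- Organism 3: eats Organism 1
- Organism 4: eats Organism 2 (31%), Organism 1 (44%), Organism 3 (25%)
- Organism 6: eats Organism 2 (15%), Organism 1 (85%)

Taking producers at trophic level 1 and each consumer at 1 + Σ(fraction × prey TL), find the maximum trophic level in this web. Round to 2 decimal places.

Organism 3: 1 + 1 = 2
Organism 4: 1 + (0.31×1 + 0.44×1 + 0.25×2) = 2.25
Organism 5: 1 + 2.25 = 3.25
Organism 6: 1 + (0.15×1 + 0.85×1) = 2
Organism 7: 1 + (0.49×2.25 + 0.17×2 + 0.34×3.25) = 3.5475

3.55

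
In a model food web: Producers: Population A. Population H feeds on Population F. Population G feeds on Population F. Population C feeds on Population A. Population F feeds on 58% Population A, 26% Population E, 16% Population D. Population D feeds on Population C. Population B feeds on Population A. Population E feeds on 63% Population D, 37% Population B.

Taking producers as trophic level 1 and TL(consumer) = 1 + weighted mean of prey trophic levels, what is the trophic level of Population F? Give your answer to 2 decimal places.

Population B: 1 + 1 = 2
Population C: 1 + 1 = 2
Population D: 1 + 2 = 3
Population E: 1 + (0.63×3 + 0.37×2) = 3.63
Population F: 1 + (0.58×1 + 0.26×3.63 + 0.16×3) = 3.0038
Population G: 1 + 3.0038 = 4.0038
Population H: 1 + 3.0038 = 4.0038

3.00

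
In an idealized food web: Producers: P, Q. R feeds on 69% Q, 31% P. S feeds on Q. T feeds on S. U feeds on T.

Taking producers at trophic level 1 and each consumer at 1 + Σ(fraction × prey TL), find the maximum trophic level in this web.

R: 1 + (0.69×1 + 0.31×1) = 2
S: 1 + 1 = 2
T: 1 + 2 = 3
U: 1 + 3 = 4

4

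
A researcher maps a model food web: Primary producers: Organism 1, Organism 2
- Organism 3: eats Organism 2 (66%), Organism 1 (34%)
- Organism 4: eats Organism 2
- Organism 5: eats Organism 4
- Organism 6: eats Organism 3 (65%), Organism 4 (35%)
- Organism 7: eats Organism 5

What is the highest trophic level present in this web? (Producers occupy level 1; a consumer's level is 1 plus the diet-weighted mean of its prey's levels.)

4

Organism 3: 1 + (0.66×1 + 0.34×1) = 2
Organism 4: 1 + 1 = 2
Organism 5: 1 + 2 = 3
Organism 6: 1 + (0.65×2 + 0.35×2) = 3
Organism 7: 1 + 3 = 4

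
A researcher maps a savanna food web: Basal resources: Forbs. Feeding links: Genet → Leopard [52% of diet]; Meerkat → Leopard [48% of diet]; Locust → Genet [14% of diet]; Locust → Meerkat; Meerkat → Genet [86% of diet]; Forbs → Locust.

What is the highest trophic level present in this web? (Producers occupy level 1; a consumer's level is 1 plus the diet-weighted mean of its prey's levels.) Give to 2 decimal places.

4.45

Locust: 1 + 1 = 2
Meerkat: 1 + 2 = 3
Genet: 1 + (0.86×3 + 0.14×2) = 3.86
Leopard: 1 + (0.48×3 + 0.52×3.86) = 4.4472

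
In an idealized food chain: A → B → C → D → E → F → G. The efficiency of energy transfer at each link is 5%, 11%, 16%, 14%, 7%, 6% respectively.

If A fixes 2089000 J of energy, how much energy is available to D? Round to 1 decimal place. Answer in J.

B: 2089000 × 0.05 = 104450 J
C: 104450 × 0.11 = 11489.5 J
D: 11489.5 × 0.16 = 1838.32 J

1838.3 J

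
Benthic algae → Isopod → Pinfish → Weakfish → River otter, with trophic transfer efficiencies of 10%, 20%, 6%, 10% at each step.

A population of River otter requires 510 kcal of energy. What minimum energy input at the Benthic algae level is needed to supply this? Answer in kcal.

4250000 kcal

Cumulative transfer efficiency: 0.1 × 0.2 × 0.06 × 0.1 = 0.00012
Benthic algae energy = 510 / 0.00012 = 4250000 kcal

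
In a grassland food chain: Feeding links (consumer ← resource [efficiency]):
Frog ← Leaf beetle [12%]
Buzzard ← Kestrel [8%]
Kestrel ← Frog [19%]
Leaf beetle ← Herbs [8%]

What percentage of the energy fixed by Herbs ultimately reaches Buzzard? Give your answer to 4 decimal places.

Product of link efficiencies: 0.08 × 0.12 × 0.19 × 0.08 = 0.00014592
As a percentage: 0.00014592 × 100 = 0.0146%

0.0146%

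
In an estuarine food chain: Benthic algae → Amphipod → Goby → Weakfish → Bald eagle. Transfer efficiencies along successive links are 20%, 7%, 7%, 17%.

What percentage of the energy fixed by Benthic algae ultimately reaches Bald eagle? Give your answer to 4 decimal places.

0.0167%

Product of link efficiencies: 0.2 × 0.07 × 0.07 × 0.17 = 0.0001666
As a percentage: 0.0001666 × 100 = 0.0167%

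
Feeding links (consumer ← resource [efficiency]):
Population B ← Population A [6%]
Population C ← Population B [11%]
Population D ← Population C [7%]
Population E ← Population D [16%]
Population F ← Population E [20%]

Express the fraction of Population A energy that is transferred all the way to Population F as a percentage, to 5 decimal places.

0.00148%

Product of link efficiencies: 0.06 × 0.11 × 0.07 × 0.16 × 0.2 = 0.000014784
As a percentage: 0.000014784 × 100 = 0.00148%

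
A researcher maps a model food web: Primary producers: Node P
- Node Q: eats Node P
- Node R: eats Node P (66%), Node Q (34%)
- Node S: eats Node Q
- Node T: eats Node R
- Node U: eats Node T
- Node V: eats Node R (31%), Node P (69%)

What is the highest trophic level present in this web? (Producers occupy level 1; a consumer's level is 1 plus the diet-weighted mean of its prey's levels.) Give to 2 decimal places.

Node Q: 1 + 1 = 2
Node R: 1 + (0.66×1 + 0.34×2) = 2.34
Node S: 1 + 2 = 3
Node T: 1 + 2.34 = 3.34
Node U: 1 + 3.34 = 4.34
Node V: 1 + (0.31×2.34 + 0.69×1) = 2.4154

4.34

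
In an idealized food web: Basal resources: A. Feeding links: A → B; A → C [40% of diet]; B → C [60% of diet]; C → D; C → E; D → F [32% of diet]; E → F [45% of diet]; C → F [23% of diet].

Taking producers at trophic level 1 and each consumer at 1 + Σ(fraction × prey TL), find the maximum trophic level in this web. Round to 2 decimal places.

4.37

B: 1 + 1 = 2
C: 1 + (0.4×1 + 0.6×2) = 2.6
D: 1 + 2.6 = 3.6
E: 1 + 2.6 = 3.6
F: 1 + (0.32×3.6 + 0.45×3.6 + 0.23×2.6) = 4.37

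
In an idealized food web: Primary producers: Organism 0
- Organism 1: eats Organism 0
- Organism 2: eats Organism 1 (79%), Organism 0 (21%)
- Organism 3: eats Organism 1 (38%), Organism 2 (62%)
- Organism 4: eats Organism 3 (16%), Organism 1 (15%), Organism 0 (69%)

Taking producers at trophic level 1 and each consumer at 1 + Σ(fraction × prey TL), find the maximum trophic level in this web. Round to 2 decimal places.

3.49

Organism 1: 1 + 1 = 2
Organism 2: 1 + (0.79×2 + 0.21×1) = 2.79
Organism 3: 1 + (0.38×2 + 0.62×2.79) = 3.4898
Organism 4: 1 + (0.16×3.4898 + 0.15×2 + 0.69×1) = 2.548368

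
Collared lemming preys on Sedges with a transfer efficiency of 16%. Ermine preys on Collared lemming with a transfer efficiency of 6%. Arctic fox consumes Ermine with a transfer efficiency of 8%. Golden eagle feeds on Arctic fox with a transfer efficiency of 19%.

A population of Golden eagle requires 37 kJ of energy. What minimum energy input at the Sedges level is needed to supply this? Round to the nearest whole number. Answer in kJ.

Cumulative transfer efficiency: 0.16 × 0.06 × 0.08 × 0.19 = 0.00014592
Sedges energy = 37 / 0.00014592 = 253564 kJ

253564 kJ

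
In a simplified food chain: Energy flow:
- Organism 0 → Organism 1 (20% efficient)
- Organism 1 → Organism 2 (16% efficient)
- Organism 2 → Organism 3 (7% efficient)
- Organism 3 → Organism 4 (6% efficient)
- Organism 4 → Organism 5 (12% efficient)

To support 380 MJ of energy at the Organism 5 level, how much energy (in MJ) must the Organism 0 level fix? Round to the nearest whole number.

23561508 MJ

Cumulative transfer efficiency: 0.2 × 0.16 × 0.07 × 0.06 × 0.12 = 0.000016128
Organism 0 energy = 380 / 0.000016128 = 23561508 MJ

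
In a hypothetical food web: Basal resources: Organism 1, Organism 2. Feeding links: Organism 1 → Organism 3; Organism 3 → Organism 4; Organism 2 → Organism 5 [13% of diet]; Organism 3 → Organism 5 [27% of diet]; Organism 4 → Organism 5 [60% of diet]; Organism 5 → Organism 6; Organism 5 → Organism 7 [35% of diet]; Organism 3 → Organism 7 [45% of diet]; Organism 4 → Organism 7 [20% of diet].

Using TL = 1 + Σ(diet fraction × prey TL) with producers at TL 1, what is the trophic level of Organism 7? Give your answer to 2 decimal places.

Organism 3: 1 + 1 = 2
Organism 4: 1 + 2 = 3
Organism 5: 1 + (0.13×1 + 0.27×2 + 0.6×3) = 3.47
Organism 6: 1 + 3.47 = 4.47
Organism 7: 1 + (0.35×3.47 + 0.45×2 + 0.2×3) = 3.7145

3.71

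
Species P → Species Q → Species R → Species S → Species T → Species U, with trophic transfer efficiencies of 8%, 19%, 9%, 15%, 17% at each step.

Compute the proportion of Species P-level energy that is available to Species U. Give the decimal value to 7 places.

Product of link efficiencies: 0.08 × 0.19 × 0.09 × 0.15 × 0.17 = 0.000034884

0.0000349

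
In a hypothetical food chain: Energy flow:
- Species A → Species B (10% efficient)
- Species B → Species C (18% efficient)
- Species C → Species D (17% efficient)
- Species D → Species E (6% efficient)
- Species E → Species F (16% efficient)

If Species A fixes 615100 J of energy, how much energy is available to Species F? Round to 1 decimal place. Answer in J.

Species B: 615100 × 0.1 = 61510 J
Species C: 61510 × 0.18 = 11071.8 J
Species D: 11071.8 × 0.17 = 1882.206 J
Species E: 1882.206 × 0.06 = 112.93236 J
Species F: 112.93236 × 0.16 = 18.0691776 J

18.1 J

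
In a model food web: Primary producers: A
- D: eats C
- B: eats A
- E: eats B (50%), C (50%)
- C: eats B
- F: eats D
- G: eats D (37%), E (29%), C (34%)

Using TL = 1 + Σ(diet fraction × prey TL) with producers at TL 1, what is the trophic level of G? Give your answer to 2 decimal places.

4.52

B: 1 + 1 = 2
C: 1 + 2 = 3
D: 1 + 3 = 4
E: 1 + (0.5×2 + 0.5×3) = 3.5
F: 1 + 4 = 5
G: 1 + (0.37×4 + 0.29×3.5 + 0.34×3) = 4.515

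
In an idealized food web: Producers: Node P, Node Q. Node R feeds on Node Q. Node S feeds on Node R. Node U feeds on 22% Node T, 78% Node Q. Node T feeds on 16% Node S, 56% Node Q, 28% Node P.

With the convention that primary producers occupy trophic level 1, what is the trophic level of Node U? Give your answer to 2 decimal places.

Node R: 1 + 1 = 2
Node S: 1 + 2 = 3
Node T: 1 + (0.16×3 + 0.56×1 + 0.28×1) = 2.32
Node U: 1 + (0.22×2.32 + 0.78×1) = 2.2904

2.29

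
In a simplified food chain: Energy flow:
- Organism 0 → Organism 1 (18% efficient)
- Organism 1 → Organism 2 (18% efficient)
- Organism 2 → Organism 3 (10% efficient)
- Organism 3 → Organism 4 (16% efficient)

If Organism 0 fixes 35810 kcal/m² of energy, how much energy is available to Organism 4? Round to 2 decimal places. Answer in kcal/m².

Organism 1: 35810 × 0.18 = 6445.8 kcal/m²
Organism 2: 6445.8 × 0.18 = 1160.244 kcal/m²
Organism 3: 1160.244 × 0.1 = 116.0244 kcal/m²
Organism 4: 116.0244 × 0.16 = 18.563904 kcal/m²

18.56 kcal/m²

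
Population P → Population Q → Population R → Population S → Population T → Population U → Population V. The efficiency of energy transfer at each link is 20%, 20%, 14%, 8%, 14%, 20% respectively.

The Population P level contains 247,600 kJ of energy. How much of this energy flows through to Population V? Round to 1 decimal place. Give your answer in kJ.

Population Q: 247600 × 0.2 = 49520 kJ
Population R: 49520 × 0.2 = 9904 kJ
Population S: 9904 × 0.14 = 1386.56 kJ
Population T: 1386.56 × 0.08 = 110.9248 kJ
Population U: 110.9248 × 0.14 = 15.529472 kJ
Population V: 15.529472 × 0.2 = 3.1058944 kJ

3.1 kJ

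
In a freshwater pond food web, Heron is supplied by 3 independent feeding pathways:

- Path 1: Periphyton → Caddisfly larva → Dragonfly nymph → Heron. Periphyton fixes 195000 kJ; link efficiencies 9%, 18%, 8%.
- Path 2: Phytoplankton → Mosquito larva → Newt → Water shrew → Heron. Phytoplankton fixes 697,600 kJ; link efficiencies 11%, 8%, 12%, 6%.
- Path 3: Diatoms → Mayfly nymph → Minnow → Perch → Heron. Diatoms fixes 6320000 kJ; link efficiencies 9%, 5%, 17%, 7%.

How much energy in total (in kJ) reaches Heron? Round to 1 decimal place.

635.4 kJ

Path 1: 195000 × 0.09 × 0.18 × 0.08 = 252.72 kJ
Path 2: 697600 × 0.11 × 0.08 × 0.12 × 0.06 = 44.199936 kJ
Path 3: 6320000 × 0.09 × 0.05 × 0.17 × 0.07 = 338.436 kJ
Total at Heron: 252.72 + 44.199936 + 338.436 = 635.355936 kJ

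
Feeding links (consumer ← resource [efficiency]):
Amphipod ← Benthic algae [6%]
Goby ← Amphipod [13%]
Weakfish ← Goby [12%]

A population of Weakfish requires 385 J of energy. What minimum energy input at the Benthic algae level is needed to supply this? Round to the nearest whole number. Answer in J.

411325 J

Cumulative transfer efficiency: 0.06 × 0.13 × 0.12 = 0.000936
Benthic algae energy = 385 / 0.000936 = 411325 J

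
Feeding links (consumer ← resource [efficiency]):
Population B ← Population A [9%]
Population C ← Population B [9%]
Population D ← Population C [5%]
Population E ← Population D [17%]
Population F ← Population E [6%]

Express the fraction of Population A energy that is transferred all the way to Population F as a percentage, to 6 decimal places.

Product of link efficiencies: 0.09 × 0.09 × 0.05 × 0.17 × 0.06 = 0.000004131
As a percentage: 0.000004131 × 100 = 0.000413%

0.000413%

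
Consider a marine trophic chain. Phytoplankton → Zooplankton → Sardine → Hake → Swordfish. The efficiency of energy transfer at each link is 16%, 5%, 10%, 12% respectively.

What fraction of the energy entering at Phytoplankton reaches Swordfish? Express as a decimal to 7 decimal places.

Product of link efficiencies: 0.16 × 0.05 × 0.1 × 0.12 = 0.000096

0.0000960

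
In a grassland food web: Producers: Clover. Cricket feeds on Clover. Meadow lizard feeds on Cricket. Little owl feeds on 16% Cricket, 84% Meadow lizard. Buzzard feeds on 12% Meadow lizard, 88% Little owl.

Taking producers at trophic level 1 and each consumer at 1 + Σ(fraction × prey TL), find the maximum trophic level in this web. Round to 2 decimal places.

Cricket: 1 + 1 = 2
Meadow lizard: 1 + 2 = 3
Little owl: 1 + (0.16×2 + 0.84×3) = 3.84
Buzzard: 1 + (0.12×3 + 0.88×3.84) = 4.7392

4.74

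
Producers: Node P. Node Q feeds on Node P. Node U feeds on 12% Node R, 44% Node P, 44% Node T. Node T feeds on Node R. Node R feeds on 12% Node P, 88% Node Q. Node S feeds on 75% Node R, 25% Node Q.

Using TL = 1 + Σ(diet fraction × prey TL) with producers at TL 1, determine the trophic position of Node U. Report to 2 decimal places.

Node Q: 1 + 1 = 2
Node R: 1 + (0.12×1 + 0.88×2) = 2.88
Node S: 1 + (0.75×2.88 + 0.25×2) = 3.66
Node T: 1 + 2.88 = 3.88
Node U: 1 + (0.12×2.88 + 0.44×1 + 0.44×3.88) = 3.4928

3.49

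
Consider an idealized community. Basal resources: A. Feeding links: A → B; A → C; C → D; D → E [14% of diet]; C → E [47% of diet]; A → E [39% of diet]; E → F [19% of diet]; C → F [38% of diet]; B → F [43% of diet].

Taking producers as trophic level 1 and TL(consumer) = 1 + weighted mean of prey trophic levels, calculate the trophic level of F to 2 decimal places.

B: 1 + 1 = 2
C: 1 + 1 = 2
D: 1 + 2 = 3
E: 1 + (0.14×3 + 0.47×2 + 0.39×1) = 2.75
F: 1 + (0.19×2.75 + 0.38×2 + 0.43×2) = 3.1425

3.14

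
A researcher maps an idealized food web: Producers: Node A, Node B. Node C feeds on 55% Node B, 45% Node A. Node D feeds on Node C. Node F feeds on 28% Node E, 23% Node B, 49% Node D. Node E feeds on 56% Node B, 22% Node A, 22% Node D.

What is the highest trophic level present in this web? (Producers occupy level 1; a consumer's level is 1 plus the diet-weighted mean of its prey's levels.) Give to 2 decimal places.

3.38

Node C: 1 + (0.55×1 + 0.45×1) = 2
Node D: 1 + 2 = 3
Node E: 1 + (0.56×1 + 0.22×1 + 0.22×3) = 2.44
Node F: 1 + (0.28×2.44 + 0.23×1 + 0.49×3) = 3.3832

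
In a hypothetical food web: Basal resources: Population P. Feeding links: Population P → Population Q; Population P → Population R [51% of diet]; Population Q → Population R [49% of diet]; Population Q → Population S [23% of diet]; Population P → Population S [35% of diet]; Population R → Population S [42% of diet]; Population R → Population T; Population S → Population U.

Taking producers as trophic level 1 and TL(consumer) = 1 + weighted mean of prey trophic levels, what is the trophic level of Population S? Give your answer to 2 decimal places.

2.86

Population Q: 1 + 1 = 2
Population R: 1 + (0.51×1 + 0.49×2) = 2.49
Population S: 1 + (0.23×2 + 0.35×1 + 0.42×2.49) = 2.8558
Population T: 1 + 2.49 = 3.49
Population U: 1 + 2.8558 = 3.8558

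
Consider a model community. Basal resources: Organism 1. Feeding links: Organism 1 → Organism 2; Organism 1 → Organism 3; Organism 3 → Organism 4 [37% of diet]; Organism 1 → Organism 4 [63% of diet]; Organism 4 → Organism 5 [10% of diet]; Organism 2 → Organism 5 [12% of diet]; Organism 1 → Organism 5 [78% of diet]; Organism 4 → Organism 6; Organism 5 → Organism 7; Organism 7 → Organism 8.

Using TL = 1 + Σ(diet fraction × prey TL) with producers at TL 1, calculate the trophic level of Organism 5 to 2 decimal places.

2.26

Organism 2: 1 + 1 = 2
Organism 3: 1 + 1 = 2
Organism 4: 1 + (0.37×2 + 0.63×1) = 2.37
Organism 5: 1 + (0.1×2.37 + 0.12×2 + 0.78×1) = 2.257
Organism 6: 1 + 2.37 = 3.37
Organism 7: 1 + 2.257 = 3.257
Organism 8: 1 + 3.257 = 4.257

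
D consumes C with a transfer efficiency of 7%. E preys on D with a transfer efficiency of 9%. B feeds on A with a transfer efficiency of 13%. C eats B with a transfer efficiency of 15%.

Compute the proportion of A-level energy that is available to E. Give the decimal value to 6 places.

0.000123

Product of link efficiencies: 0.13 × 0.15 × 0.07 × 0.09 = 0.00012285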